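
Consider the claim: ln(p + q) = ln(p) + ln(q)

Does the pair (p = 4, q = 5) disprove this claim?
Substituting p = 4, q = 5:
LHS = ln(4 + 5) = ln(9) ≈ 2.197
RHS = ln(4) + ln(5) ≈ 2.996

Since LHS ≠ RHS, this pair disproves the claim.

Answer: Yes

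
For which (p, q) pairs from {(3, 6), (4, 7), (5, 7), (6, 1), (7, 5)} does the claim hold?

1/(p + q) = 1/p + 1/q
None

Testing each pair:
(3, 6): LHS = 1/9, RHS = 1/2 → fails
(4, 7): LHS = 1/11, RHS = 11/28 → fails
(5, 7): LHS = 1/12, RHS = 12/35 → fails
(6, 1): LHS = 1/7, RHS = 7/6 → fails
(7, 5): LHS = 1/12, RHS = 12/35 → fails

No pair satisfies the claim.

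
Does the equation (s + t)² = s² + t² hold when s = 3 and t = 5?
Fails

Substituting s = 3, t = 5:

LHS = (3 + 5)² = 64
RHS = 3² + 5² = 34

LHS ≠ RHS, so the equation does not hold at this point.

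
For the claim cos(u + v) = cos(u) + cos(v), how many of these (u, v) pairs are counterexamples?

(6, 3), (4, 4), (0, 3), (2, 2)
4

Testing each pair:
(6, 3): LHS = cos(9) ≈ -0.9111, RHS = cos(3) + cos(6) ≈ -0.02982 → counterexample
(4, 4): LHS = cos(8) ≈ -0.1455, RHS = 2·cos(4) ≈ -1.307 → counterexample
(0, 3): LHS = cos(3) ≈ -0.99, RHS = cos(3) + 1 ≈ 0.01001 → counterexample
(2, 2): LHS = cos(4) ≈ -0.6536, RHS = 2·cos(2) ≈ -0.8323 → counterexample

That makes 4 counterexamples.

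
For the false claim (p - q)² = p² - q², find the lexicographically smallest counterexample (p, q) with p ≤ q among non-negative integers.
At (0, 0): both sides equal 0, so it holds there.

Substituting (0, 1) into the claim:
LHS = (0 - 1)² = 1
RHS = 0² - 1² = -1

Since LHS ≠ RHS, this pair disproves the claim, and no lexicographically smaller pair (p ≤ q, non-negative integers) does.

For instance (2, 4) is also a counterexample (LHS = 4, RHS = -12), but it's lexicographically larger.

Answer: (p, q) = (0, 1)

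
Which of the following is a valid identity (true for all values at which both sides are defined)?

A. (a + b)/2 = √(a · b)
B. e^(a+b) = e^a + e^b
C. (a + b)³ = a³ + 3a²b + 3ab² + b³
A: fails at (0, 1) — LHS = 1/2, RHS = 0.
B: fails at (4, 5) — LHS = e^9 ≈ 8103, RHS = e^4 + e^5 ≈ 203.
C: holds — e.g. at (1, 2), both sides equal 27.

Answer: C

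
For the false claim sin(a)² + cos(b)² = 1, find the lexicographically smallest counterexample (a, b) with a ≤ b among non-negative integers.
Substituting (0, 1) into the claim:
LHS = sin(0)² + cos(1)² = cos(1)² ≈ 0.2919
RHS = 1

Since LHS ≠ RHS, this pair disproves the claim, and no lexicographically smaller pair (a ≤ b, non-negative integers) does.

For instance (4, 5) is also a counterexample (LHS = cos(5)² + sin(4)² ≈ 0.6532, RHS = 1), but it's lexicographically larger.

Answer: (a, b) = (0, 1)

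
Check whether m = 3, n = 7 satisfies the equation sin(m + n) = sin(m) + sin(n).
Fails

Substituting m = 3, n = 7:

LHS = sin(3 + 7) = sin(10) ≈ -0.544
RHS = sin(3) + sin(7) ≈ 0.7981

LHS ≠ RHS, so the equation does not hold at this point.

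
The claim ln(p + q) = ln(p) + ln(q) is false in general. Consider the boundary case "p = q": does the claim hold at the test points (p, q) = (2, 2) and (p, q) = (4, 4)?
At (2, 2): LHS = ln(4) ≈ 1.386, RHS = 2·ln(2) ≈ 1.386 → equal
At (4, 4): LHS = ln(8) ≈ 2.079 ≠ RHS = 2·ln(4) ≈ 2.773

Answer: Only at (2, 2)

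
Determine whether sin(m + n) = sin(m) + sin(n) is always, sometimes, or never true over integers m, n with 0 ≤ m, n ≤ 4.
Sometimes true

It holds at (m, n) = (0, 4) (both sides equal sin(4) ≈ -0.7568), but fails at (m, n) = (3, 4) (LHS = sin(7) ≈ 0.657, RHS = sin(4) + sin(3) ≈ -0.6157).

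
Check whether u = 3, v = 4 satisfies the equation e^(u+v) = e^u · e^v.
Holds

Substituting u = 3, v = 4:

LHS = e^(3+4) = e^7 ≈ 1097
RHS = e^3 · e^4 = e^7 ≈ 1097

LHS = RHS, so the equation holds at this point.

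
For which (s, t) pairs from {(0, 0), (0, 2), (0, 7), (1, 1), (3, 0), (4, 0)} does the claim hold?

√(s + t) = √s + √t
Testing each pair:
(0, 0): LHS = 0, RHS = 0 → holds
(0, 2): LHS = √(2) ≈ 1.414, RHS = √(2) ≈ 1.414 → holds
(0, 7): LHS = √(7) ≈ 2.646, RHS = √(7) ≈ 2.646 → holds
(1, 1): LHS = √(2) ≈ 1.414, RHS = 2 → fails
(3, 0): LHS = √(3) ≈ 1.732, RHS = √(3) ≈ 1.732 → holds
(4, 0): LHS = 2, RHS = 2 → holds

5 of 6 pairs satisfy the claim.

Answer: (0, 0), (0, 2), (0, 7), (3, 0), (4, 0)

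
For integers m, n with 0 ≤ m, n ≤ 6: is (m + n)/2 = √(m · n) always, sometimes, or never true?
Sometimes true

It holds at (m, n) = (2, 2) (both sides equal 2), but fails at (m, n) = (2, 1) (LHS = 3/2, RHS = √(2) ≈ 1.414).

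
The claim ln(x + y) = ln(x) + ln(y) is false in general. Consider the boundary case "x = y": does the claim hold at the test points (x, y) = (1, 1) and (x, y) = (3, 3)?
At (1, 1): LHS = ln(2) ≈ 0.6931 ≠ RHS = 0
At (3, 3): LHS = ln(6) ≈ 1.792 ≠ RHS = 2·ln(3) ≈ 2.197

Answer: No, fails at both test points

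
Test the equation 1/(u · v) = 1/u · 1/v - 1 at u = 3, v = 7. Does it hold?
Fails

Substituting u = 3, v = 7:

LHS = 1/(3 · 7) = 1/21
RHS = 1/3 · 1/7 - 1 = -20/21

LHS ≠ RHS, so the equation does not hold at this point.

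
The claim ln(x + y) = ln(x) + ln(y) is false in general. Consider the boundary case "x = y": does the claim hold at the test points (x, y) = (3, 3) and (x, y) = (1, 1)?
No, fails at both test points

At (3, 3): LHS = ln(6) ≈ 1.792 ≠ RHS = 2·ln(3) ≈ 2.197
At (1, 1): LHS = ln(2) ≈ 0.6931 ≠ RHS = 0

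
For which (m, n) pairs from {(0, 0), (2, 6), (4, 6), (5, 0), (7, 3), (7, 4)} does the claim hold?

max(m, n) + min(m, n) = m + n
All pairs

Testing each pair:
(0, 0): LHS = 0, RHS = 0 → holds
(2, 6): LHS = 8, RHS = 8 → holds
(4, 6): LHS = 10, RHS = 10 → holds
(5, 0): LHS = 5, RHS = 5 → holds
(7, 3): LHS = 10, RHS = 10 → holds
(7, 4): LHS = 11, RHS = 11 → holds

Every pair satisfies the claim.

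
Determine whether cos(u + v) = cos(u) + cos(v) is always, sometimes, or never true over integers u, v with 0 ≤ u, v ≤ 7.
Never true

The claim fails for every pair in the range. For instance at (u, v) = (7, 7): LHS = cos(14) ≈ 0.1367, RHS = 2·cos(7) ≈ 1.508.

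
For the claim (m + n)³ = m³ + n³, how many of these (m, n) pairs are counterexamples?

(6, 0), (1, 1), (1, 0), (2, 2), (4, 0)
2

Testing each pair:
(6, 0): LHS = 216, RHS = 216 → satisfies claim
(1, 1): LHS = 8, RHS = 2 → counterexample
(1, 0): LHS = 1, RHS = 1 → satisfies claim
(2, 2): LHS = 64, RHS = 16 → counterexample
(4, 0): LHS = 64, RHS = 64 → satisfies claim

That makes 2 counterexamples.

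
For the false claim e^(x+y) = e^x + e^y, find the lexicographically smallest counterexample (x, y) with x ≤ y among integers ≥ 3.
(x, y) = (3, 3)

Substituting (3, 3) into the claim:
LHS = e^(3+3) = e^6 ≈ 403.4
RHS = e^3 + e^3 = 2·e^3 ≈ 40.17

Since LHS ≠ RHS, this pair disproves the claim, and no lexicographically smaller pair (x ≤ y, integers ≥ 3) does.

For instance (6, 6) is also a counterexample (LHS = e^12 ≈ 162754.8, RHS = 2·e^6 ≈ 806.9), but it's lexicographically larger.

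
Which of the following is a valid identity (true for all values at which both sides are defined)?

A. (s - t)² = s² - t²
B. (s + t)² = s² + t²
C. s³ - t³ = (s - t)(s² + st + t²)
A: fails at (4, 6) — LHS = 4, RHS = -20.
B: fails at (3, 7) — LHS = 100, RHS = 58.
C: holds — e.g. at (0, 1), both sides equal -1.

Answer: C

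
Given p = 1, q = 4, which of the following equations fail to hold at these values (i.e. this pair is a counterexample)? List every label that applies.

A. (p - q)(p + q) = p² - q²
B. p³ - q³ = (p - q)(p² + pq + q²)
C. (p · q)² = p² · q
Evaluating each claim at the given values:
A. LHS = -15, RHS = -15 → holds here (LHS = RHS)
B. LHS = -63, RHS = -63 → holds here (LHS = RHS)
C. LHS = 16, RHS = 4 → fails here (LHS ≠ RHS)

Answer: C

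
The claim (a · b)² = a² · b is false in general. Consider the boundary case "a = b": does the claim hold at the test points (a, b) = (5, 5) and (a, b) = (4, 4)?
No, fails at both test points

At (5, 5): LHS = 625 ≠ RHS = 125
At (4, 4): LHS = 256 ≠ RHS = 64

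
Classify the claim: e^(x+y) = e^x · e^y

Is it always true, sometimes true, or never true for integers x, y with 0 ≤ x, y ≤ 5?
Always true

The identity holds for every pair in the range. For instance at (x, y) = (3, 4): both sides equal e^7 ≈ 1097.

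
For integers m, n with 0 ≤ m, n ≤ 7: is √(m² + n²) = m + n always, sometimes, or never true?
It holds at (m, n) = (0, 4) (both sides equal 4), but fails at (m, n) = (1, 2) (LHS = √(5) ≈ 2.236, RHS = 3).

Answer: Sometimes true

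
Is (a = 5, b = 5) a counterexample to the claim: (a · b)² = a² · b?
Yes

Substituting a = 5, b = 5:
LHS = (5 · 5)² = 625
RHS = 5² · 5 = 125

Since LHS ≠ RHS, this pair disproves the claim.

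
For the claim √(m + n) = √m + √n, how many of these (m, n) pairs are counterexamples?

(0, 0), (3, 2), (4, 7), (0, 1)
Testing each pair:
(0, 0): LHS = 0, RHS = 0 → satisfies claim
(3, 2): LHS = √(5) ≈ 2.236, RHS = √(2) + √(3) ≈ 3.146 → counterexample
(4, 7): LHS = √(11) ≈ 3.317, RHS = 2 + √(7) ≈ 4.646 → counterexample
(0, 1): LHS = 1, RHS = 1 → satisfies claim

That makes 2 counterexamples.

Answer: 2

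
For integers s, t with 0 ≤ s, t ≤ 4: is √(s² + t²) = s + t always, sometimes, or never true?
It holds at (s, t) = (3, 0) (both sides equal 3), but fails at (s, t) = (3, 2) (LHS = √(13) ≈ 3.606, RHS = 5).

Answer: Sometimes true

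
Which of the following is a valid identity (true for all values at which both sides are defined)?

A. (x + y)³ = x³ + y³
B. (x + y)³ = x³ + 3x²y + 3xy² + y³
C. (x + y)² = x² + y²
B

A: fails at (3, 3) — LHS = 216, RHS = 54.
B: holds — e.g. at (2, 3), both sides equal 125.
C: fails at (4, 6) — LHS = 100, RHS = 52.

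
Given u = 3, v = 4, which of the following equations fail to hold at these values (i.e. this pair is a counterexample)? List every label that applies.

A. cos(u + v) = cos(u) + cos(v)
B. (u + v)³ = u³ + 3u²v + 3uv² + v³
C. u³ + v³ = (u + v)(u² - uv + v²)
Evaluating each claim at the given values:
A. LHS = cos(7) ≈ 0.7539, RHS = cos(3) + cos(4) ≈ -1.644 → fails here (LHS ≠ RHS)
B. LHS = 343, RHS = 343 → holds here (LHS = RHS)
C. LHS = 91, RHS = 91 → holds here (LHS = RHS)

Answer: A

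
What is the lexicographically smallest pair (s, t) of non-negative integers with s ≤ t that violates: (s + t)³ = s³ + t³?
(s, t) = (1, 1)

At (0, 3): both sides equal 27, so it holds there.

Substituting (1, 1) into the claim:
LHS = (1 + 1)³ = 8
RHS = 1³ + 1³ = 2

Since LHS ≠ RHS, this pair disproves the claim, and no lexicographically smaller pair (s ≤ t, non-negative integers) does.

For instance (3, 5) is also a counterexample (LHS = 512, RHS = 152), but it's lexicographically larger.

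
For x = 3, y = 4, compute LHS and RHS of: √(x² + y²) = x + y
LHS = √(3² + 4²) = 5
RHS = 3 + 4 = 7

LHS ≠ RHS, so the equation does not hold here.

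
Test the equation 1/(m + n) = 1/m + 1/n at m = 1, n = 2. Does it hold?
Fails

Substituting m = 1, n = 2:

LHS = 1/(1 + 2) = 1/3
RHS = 1/1 + 1/2 = 3/2

LHS ≠ RHS, so the equation does not hold at this point.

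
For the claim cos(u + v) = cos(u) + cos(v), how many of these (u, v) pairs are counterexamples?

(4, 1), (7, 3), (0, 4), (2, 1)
Testing each pair:
(4, 1): LHS = cos(5) ≈ 0.2837, RHS = cos(4) + cos(1) ≈ -0.1133 → counterexample
(7, 3): LHS = cos(10) ≈ -0.8391, RHS = cos(3) + cos(7) ≈ -0.2361 → counterexample
(0, 4): LHS = cos(4) ≈ -0.6536, RHS = cos(4) + 1 ≈ 0.3464 → counterexample
(2, 1): LHS = cos(3) ≈ -0.99, RHS = cos(2) + cos(1) ≈ 0.1242 → counterexample

That makes 4 counterexamples.

Answer: 4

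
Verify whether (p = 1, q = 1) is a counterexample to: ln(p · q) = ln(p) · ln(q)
No

Substituting p = 1, q = 1:
LHS = ln(1 · 1) = 0
RHS = ln(1) · ln(1) = 0

The sides agree, so this pair does not disprove the claim.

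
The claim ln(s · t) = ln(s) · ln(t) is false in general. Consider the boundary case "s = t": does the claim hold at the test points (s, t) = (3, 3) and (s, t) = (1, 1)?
Only at (1, 1)

At (3, 3): LHS = ln(9) ≈ 2.197 ≠ RHS = ln(3)² ≈ 1.207
At (1, 1): LHS = 0, RHS = 0 → equal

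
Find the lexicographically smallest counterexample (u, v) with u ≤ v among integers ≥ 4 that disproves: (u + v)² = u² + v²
Substituting (4, 4) into the claim:
LHS = (4 + 4)² = 64
RHS = 4² + 4² = 32

Since LHS ≠ RHS, this pair disproves the claim, and no lexicographically smaller pair (u ≤ v, integers ≥ 4) does.

For instance (5, 10) is also a counterexample (LHS = 225, RHS = 125), but it's lexicographically larger.

Answer: (u, v) = (4, 4)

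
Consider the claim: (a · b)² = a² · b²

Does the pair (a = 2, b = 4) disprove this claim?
No

Substituting a = 2, b = 4:
LHS = (2 · 4)² = 64
RHS = 2² · 4² = 64

The sides agree, so this pair does not disprove the claim.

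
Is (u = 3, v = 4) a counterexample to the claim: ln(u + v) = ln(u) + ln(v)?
Substituting u = 3, v = 4:
LHS = ln(3 + 4) = ln(7) ≈ 1.946
RHS = ln(3) + ln(4) ≈ 2.485

Since LHS ≠ RHS, this pair disproves the claim.

Answer: Yes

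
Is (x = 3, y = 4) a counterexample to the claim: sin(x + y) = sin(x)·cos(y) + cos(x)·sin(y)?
Substituting x = 3, y = 4:
LHS = sin(3 + 4) = sin(7) ≈ 0.657
RHS = sin(3)·cos(4) + cos(3)·sin(4) = sin(3)·cos(4) + sin(4)·cos(3) ≈ 0.657

The sides agree, so this pair does not disprove the claim.

Answer: No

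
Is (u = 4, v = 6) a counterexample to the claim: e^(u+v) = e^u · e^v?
Substituting u = 4, v = 6:
LHS = e^(4+6) = e^10 ≈ 22026.5
RHS = e^4 · e^6 = e^10 ≈ 22026.5

The sides agree, so this pair does not disprove the claim.

Answer: No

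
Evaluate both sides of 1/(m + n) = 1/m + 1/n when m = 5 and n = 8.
LHS = 1/(5 + 8) = 1/13
RHS = 1/5 + 1/8 = 13/40

LHS ≠ RHS, so the equation does not hold here.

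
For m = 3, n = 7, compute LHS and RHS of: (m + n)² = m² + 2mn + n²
LHS = (3 + 7)² = 100
RHS = 3² + 2·3·7 + 7² = 100

LHS = RHS: the two sides agree.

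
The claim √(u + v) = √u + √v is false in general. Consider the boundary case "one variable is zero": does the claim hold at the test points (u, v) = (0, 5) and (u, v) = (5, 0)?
Yes, holds at both test points

At (0, 5): LHS = √(5) ≈ 2.236, RHS = √(5) ≈ 2.236 → equal
At (5, 0): LHS = √(5) ≈ 2.236, RHS = √(5) ≈ 2.236 → equal

So the claim does hold at both of these boundary points, even though it is not an identity.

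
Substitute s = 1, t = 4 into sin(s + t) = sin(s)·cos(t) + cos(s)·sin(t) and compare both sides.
LHS = sin(1 + 4) = sin(5) ≈ -0.9589
RHS = sin(1)·cos(4) + cos(1)·sin(4) = sin(1)·cos(4) + sin(4)·cos(1) ≈ -0.9589

LHS = RHS: the two sides agree.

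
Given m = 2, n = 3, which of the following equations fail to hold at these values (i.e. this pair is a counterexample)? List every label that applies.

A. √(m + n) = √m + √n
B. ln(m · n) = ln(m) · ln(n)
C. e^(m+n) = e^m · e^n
A, B

Evaluating each claim at the given values:
A. LHS = √(5) ≈ 2.236, RHS = √(2) + √(3) ≈ 3.146 → fails here (LHS ≠ RHS)
B. LHS = ln(6) ≈ 1.792, RHS = ln(2)·ln(3) ≈ 0.7615 → fails here (LHS ≠ RHS)
C. LHS = e^5 ≈ 148.4, RHS = e^5 ≈ 148.4 → holds here (LHS = RHS)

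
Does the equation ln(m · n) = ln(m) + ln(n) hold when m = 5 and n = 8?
Substituting m = 5, n = 8:

LHS = ln(5 · 8) = ln(40) ≈ 3.689
RHS = ln(5) + ln(8) ≈ 3.689

LHS = RHS, so the equation holds at this point.

Answer: Holds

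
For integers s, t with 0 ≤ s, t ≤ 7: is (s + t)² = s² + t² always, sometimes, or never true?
Sometimes true

It holds at (s, t) = (6, 0) (both sides equal 36), but fails at (s, t) = (6, 5) (LHS = 121, RHS = 61).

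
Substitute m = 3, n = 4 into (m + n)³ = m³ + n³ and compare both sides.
LHS = (3 + 4)³ = 343
RHS = 3³ + 4³ = 91

LHS ≠ RHS, so the equation does not hold here.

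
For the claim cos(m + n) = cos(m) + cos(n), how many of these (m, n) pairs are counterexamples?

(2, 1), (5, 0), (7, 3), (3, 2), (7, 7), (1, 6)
Testing each pair:
(2, 1): LHS = cos(3) ≈ -0.99, RHS = cos(2) + cos(1) ≈ 0.1242 → counterexample
(5, 0): LHS = cos(5) ≈ 0.2837, RHS = cos(5) + 1 ≈ 1.284 → counterexample
(7, 3): LHS = cos(10) ≈ -0.8391, RHS = cos(3) + cos(7) ≈ -0.2361 → counterexample
(3, 2): LHS = cos(5) ≈ 0.2837, RHS = cos(3) + cos(2) ≈ -1.406 → counterexample
(7, 7): LHS = cos(14) ≈ 0.1367, RHS = 2·cos(7) ≈ 1.508 → counterexample
(1, 6): LHS = cos(7) ≈ 0.7539, RHS = cos(1) + cos(6) ≈ 1.5 → counterexample

That makes 6 counterexamples.

Answer: 6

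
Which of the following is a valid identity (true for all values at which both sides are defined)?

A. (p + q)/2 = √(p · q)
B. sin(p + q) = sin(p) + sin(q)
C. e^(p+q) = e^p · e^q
C

A: fails at (2, 5) — LHS = 7/2, RHS = √(10) ≈ 3.162.
B: fails at (4, 6) — LHS = sin(10) ≈ -0.544, RHS = sin(4) + sin(6) ≈ -1.036.
C: holds — e.g. at (3, 3), both sides equal e^6 ≈ 403.4.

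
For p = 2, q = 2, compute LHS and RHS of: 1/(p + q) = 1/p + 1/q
LHS = 1/(2 + 2) = 1/4
RHS = 1/2 + 1/2 = 1

LHS ≠ RHS, so the equation does not hold here.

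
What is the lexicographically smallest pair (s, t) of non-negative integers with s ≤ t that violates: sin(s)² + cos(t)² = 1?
Substituting (0, 1) into the claim:
LHS = sin(0)² + cos(1)² = cos(1)² ≈ 0.2919
RHS = 1

Since LHS ≠ RHS, this pair disproves the claim, and no lexicographically smaller pair (s ≤ t, non-negative integers) does.

For instance (6, 7) is also a counterexample (LHS = sin(6)² + cos(7)² ≈ 0.6464, RHS = 1), but it's lexicographically larger.

Answer: (s, t) = (0, 1)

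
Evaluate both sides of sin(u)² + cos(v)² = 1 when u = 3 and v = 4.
LHS = sin(3)² + cos(4)² ≈ 0.4472
RHS = 1

LHS ≠ RHS (they differ by about 0.5528), so the equation does not hold here.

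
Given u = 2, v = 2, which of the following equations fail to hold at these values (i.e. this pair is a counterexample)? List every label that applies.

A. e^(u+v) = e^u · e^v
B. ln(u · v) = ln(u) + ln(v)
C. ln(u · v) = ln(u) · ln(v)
Evaluating each claim at the given values:
A. LHS = e^4 ≈ 54.6, RHS = e^4 ≈ 54.6 → holds here (LHS = RHS)
B. LHS = ln(4) ≈ 1.386, RHS = 2·ln(2) ≈ 1.386 → holds here (LHS = RHS)
C. LHS = ln(4) ≈ 1.386, RHS = ln(2)² ≈ 0.4805 → fails here (LHS ≠ RHS)

Answer: C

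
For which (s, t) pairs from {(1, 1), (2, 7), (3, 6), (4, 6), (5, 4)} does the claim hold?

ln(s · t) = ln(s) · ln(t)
Testing each pair:
(1, 1): LHS = 0, RHS = 0 → holds
(2, 7): LHS = ln(14) ≈ 2.639, RHS = ln(2)·ln(7) ≈ 1.349 → fails
(3, 6): LHS = ln(18) ≈ 2.89, RHS = ln(3)·ln(6) ≈ 1.968 → fails
(4, 6): LHS = ln(24) ≈ 3.178, RHS = ln(4)·ln(6) ≈ 2.484 → fails
(5, 4): LHS = ln(20) ≈ 2.996, RHS = ln(4)·ln(5) ≈ 2.231 → fails

1 of 5 pairs satisfies the claim.

Answer: (1, 1)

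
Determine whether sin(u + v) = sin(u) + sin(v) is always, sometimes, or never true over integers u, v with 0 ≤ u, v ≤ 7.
It holds at (u, v) = (0, 5) (both sides equal sin(5) ≈ -0.9589), but fails at (u, v) = (4, 1) (LHS = sin(5) ≈ -0.9589, RHS = sin(4) + sin(1) ≈ 0.08467).

Answer: Sometimes true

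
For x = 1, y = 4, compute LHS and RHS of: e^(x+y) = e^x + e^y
LHS = e^(1+4) = e^5 ≈ 148.4
RHS = e^1 + e^4 = e + e^4 ≈ 57.32

LHS ≠ RHS (they differ by about 91.1), so the equation does not hold here.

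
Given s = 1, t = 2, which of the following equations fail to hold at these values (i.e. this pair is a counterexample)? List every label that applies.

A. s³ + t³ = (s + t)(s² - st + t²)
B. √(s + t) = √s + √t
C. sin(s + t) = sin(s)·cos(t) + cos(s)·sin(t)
Evaluating each claim at the given values:
A. LHS = 9, RHS = 9 → holds here (LHS = RHS)
B. LHS = √(3) ≈ 1.732, RHS = 1 + √(2) ≈ 2.414 → fails here (LHS ≠ RHS)
C. LHS = sin(3) ≈ 0.1411, RHS = sin(1)·cos(2) + sin(2)·cos(1) ≈ 0.1411 → holds here (LHS = RHS)

Answer: B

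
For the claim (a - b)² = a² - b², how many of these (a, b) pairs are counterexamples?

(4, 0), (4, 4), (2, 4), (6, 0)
Testing each pair:
(4, 0): LHS = 16, RHS = 16 → satisfies claim
(4, 4): LHS = 0, RHS = 0 → satisfies claim
(2, 4): LHS = 4, RHS = -12 → counterexample
(6, 0): LHS = 36, RHS = 36 → satisfies claim

That makes 1 counterexample.

Answer: 1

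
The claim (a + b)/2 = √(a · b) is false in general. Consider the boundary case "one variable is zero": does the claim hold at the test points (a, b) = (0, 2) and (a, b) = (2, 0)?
At (0, 2): LHS = 1 ≠ RHS = 0
At (2, 0): LHS = 1 ≠ RHS = 0

Answer: No, fails at both test points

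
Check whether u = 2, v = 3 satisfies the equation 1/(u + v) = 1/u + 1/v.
Fails

Substituting u = 2, v = 3:

LHS = 1/(2 + 3) = 1/5
RHS = 1/2 + 1/3 = 5/6

LHS ≠ RHS, so the equation does not hold at this point.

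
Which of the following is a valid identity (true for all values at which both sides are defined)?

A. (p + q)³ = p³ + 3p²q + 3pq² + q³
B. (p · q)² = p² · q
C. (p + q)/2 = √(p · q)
A: holds — e.g. at (1, 5), both sides equal 216.
B: fails at (2, 5) — LHS = 100, RHS = 20.
C: fails at (3, 5) — LHS = 4, RHS = √(15) ≈ 3.873.

Answer: A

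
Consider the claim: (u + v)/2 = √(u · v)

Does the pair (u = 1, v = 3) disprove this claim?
Yes

Substituting u = 1, v = 3:
LHS = (1 + 3)/2 = 2
RHS = √(1 · 3) = √(3) ≈ 1.732

Since LHS ≠ RHS, this pair disproves the claim.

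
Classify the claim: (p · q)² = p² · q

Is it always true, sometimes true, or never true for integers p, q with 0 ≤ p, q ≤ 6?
Sometimes true

It holds at (p, q) = (1, 0) (both sides equal 0), but fails at (p, q) = (1, 5) (LHS = 25, RHS = 5).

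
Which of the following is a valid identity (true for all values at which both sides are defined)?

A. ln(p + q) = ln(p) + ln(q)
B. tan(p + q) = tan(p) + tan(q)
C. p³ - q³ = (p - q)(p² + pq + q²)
C

A: fails at (2, 3) — LHS = ln(5) ≈ 1.609, RHS = ln(2) + ln(3) ≈ 1.792.
B: fails at (2, 2) — LHS = tan(4) ≈ 1.158, RHS = 2·tan(2) ≈ -4.37.
C: holds — e.g. at (1, 5), both sides equal -124.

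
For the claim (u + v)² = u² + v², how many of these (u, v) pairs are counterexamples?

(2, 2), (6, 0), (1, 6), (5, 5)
3

Testing each pair:
(2, 2): LHS = 16, RHS = 8 → counterexample
(6, 0): LHS = 36, RHS = 36 → satisfies claim
(1, 6): LHS = 49, RHS = 37 → counterexample
(5, 5): LHS = 100, RHS = 50 → counterexample

That makes 3 counterexamples.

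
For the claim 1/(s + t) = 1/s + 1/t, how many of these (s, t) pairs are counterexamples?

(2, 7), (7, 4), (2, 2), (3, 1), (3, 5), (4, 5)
Testing each pair:
(2, 7): LHS = 1/9, RHS = 9/14 → counterexample
(7, 4): LHS = 1/11, RHS = 11/28 → counterexample
(2, 2): LHS = 1/4, RHS = 1 → counterexample
(3, 1): LHS = 1/4, RHS = 4/3 → counterexample
(3, 5): LHS = 1/8, RHS = 8/15 → counterexample
(4, 5): LHS = 1/9, RHS = 9/20 → counterexample

That makes 6 counterexamples.

Answer: 6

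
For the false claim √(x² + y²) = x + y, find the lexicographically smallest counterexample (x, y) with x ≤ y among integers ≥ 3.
Substituting (3, 3) into the claim:
LHS = √(3² + 3²) = 3·√(2) ≈ 4.243
RHS = 3 + 3 = 6

Since LHS ≠ RHS, this pair disproves the claim, and no lexicographically smaller pair (x ≤ y, integers ≥ 3) does.

For instance (7, 10) is also a counterexample (LHS = √(149) ≈ 12.21, RHS = 17), but it's lexicographically larger.

Answer: (x, y) = (3, 3)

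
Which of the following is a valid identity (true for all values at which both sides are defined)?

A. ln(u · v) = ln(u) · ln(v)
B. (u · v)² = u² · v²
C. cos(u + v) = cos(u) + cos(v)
A: fails at (6, 7) — LHS = ln(42) ≈ 3.738, RHS = ln(6)·ln(7) ≈ 3.487.
B: holds — e.g. at (2, 5), both sides equal 100.
C: fails at (5, 8) — LHS = cos(13) ≈ 0.9074, RHS = cos(8) + cos(5) ≈ 0.1382.

Answer: B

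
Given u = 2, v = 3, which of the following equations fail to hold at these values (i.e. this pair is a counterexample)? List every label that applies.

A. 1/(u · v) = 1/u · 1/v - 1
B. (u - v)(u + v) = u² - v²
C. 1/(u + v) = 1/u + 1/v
Evaluating each claim at the given values:
A. LHS = 1/6, RHS = -5/6 → fails here (LHS ≠ RHS)
B. LHS = -5, RHS = -5 → holds here (LHS = RHS)
C. LHS = 1/5, RHS = 5/6 → fails here (LHS ≠ RHS)

Answer: A, C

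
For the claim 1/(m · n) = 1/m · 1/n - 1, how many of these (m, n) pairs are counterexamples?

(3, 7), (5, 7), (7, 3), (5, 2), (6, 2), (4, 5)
6

Testing each pair:
(3, 7): LHS = 1/21, RHS = -20/21 → counterexample
(5, 7): LHS = 1/35, RHS = -34/35 → counterexample
(7, 3): LHS = 1/21, RHS = -20/21 → counterexample
(5, 2): LHS = 1/10, RHS = -9/10 → counterexample
(6, 2): LHS = 1/12, RHS = -11/12 → counterexample
(4, 5): LHS = 1/20, RHS = -19/20 → counterexample

That makes 6 counterexamples.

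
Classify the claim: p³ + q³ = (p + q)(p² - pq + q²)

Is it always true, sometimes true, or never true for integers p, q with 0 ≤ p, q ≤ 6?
The identity holds for every pair in the range. For instance at (p, q) = (3, 2): both sides equal 35.

Answer: Always true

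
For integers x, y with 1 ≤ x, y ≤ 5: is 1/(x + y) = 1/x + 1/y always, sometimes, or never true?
Never true

The claim fails for every pair in the range. For instance at (x, y) = (3, 5): LHS = 1/8, RHS = 8/15.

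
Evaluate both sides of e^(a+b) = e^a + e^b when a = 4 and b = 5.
LHS = e^(4+5) = e^9 ≈ 8103
RHS = e^4 + e^5 ≈ 203

LHS ≠ RHS (they differ by about 7900), so the equation does not hold here.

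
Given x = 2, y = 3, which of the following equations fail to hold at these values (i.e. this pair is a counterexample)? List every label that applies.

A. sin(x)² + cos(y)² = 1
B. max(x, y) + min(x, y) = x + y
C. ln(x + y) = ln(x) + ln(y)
Evaluating each claim at the given values:
A. LHS = sin(2)² + cos(3)² ≈ 1.807, RHS = 1 → fails here (LHS ≠ RHS)
B. LHS = 5, RHS = 5 → holds here (LHS = RHS)
C. LHS = ln(5) ≈ 1.609, RHS = ln(2) + ln(3) ≈ 1.792 → fails here (LHS ≠ RHS)

Answer: A, C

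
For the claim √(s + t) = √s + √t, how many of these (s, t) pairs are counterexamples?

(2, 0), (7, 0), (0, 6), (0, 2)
Testing each pair:
(2, 0): LHS = √(2) ≈ 1.414, RHS = √(2) ≈ 1.414 → satisfies claim
(7, 0): LHS = √(7) ≈ 2.646, RHS = √(7) ≈ 2.646 → satisfies claim
(0, 6): LHS = √(6) ≈ 2.449, RHS = √(6) ≈ 2.449 → satisfies claim
(0, 2): LHS = √(2) ≈ 1.414, RHS = √(2) ≈ 1.414 → satisfies claim

That makes 0 counterexamples.

Answer: 0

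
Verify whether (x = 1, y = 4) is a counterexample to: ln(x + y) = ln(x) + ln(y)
Substituting x = 1, y = 4:
LHS = ln(1 + 4) = ln(5) ≈ 1.609
RHS = ln(1) + ln(4) = ln(4) ≈ 1.386

Since LHS ≠ RHS, this pair disproves the claim.

Answer: Yes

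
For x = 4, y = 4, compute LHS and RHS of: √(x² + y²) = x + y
LHS = √(4² + 4²) = 4·√(2) ≈ 5.657
RHS = 4 + 4 = 8

LHS ≠ RHS (they differ by about 2.343), so the equation does not hold here.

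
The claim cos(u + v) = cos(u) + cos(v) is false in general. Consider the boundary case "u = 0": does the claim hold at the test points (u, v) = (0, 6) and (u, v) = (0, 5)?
At (0, 6): LHS = cos(6) ≈ 0.9602 ≠ RHS = cos(6) + 1 ≈ 1.96
At (0, 5): LHS = cos(5) ≈ 0.2837 ≠ RHS = cos(5) + 1 ≈ 1.284

Answer: No, fails at both test points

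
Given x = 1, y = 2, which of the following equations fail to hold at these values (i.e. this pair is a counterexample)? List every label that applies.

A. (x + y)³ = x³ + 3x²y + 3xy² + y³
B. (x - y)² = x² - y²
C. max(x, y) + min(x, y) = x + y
B

Evaluating each claim at the given values:
A. LHS = 27, RHS = 27 → holds here (LHS = RHS)
B. LHS = 1, RHS = -3 → fails here (LHS ≠ RHS)
C. LHS = 3, RHS = 3 → holds here (LHS = RHS)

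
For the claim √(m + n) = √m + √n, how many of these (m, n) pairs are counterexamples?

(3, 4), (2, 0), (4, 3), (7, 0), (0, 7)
Testing each pair:
(3, 4): LHS = √(7) ≈ 2.646, RHS = √(3) + 2 ≈ 3.732 → counterexample
(2, 0): LHS = √(2) ≈ 1.414, RHS = √(2) ≈ 1.414 → satisfies claim
(4, 3): LHS = √(7) ≈ 2.646, RHS = √(3) + 2 ≈ 3.732 → counterexample
(7, 0): LHS = √(7) ≈ 2.646, RHS = √(7) ≈ 2.646 → satisfies claim
(0, 7): LHS = √(7) ≈ 2.646, RHS = √(7) ≈ 2.646 → satisfies claim

That makes 2 counterexamples.

Answer: 2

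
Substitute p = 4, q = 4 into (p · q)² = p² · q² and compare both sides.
LHS = (4 · 4)² = 256
RHS = 4² · 4² = 256

LHS = RHS: the two sides agree.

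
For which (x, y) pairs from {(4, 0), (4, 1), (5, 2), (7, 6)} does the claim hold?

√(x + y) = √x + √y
(4, 0)

Testing each pair:
(4, 0): LHS = 2, RHS = 2 → holds
(4, 1): LHS = √(5) ≈ 2.236, RHS = 3 → fails
(5, 2): LHS = √(7) ≈ 2.646, RHS = √(2) + √(5) ≈ 3.65 → fails
(7, 6): LHS = √(13) ≈ 3.606, RHS = √(6) + √(7) ≈ 5.095 → fails

1 of 4 pairs satisfies the claim.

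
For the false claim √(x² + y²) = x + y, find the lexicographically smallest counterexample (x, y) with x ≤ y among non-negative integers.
(x, y) = (1, 1)

At (0, 4): both sides equal 4, so it holds there.

Substituting (1, 1) into the claim:
LHS = √(1² + 1²) = √(2) ≈ 1.414
RHS = 1 + 1 = 2

Since LHS ≠ RHS, this pair disproves the claim, and no lexicographically smaller pair (x ≤ y, non-negative integers) does.

For instance (1, 4) is also a counterexample (LHS = √(17) ≈ 4.123, RHS = 5), but it's lexicographically larger.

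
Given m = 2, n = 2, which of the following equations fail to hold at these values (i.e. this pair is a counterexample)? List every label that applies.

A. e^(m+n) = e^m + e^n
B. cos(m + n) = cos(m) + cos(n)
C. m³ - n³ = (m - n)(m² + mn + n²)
A, B

Evaluating each claim at the given values:
A. LHS = e^4 ≈ 54.6, RHS = 2·e^2 ≈ 14.78 → fails here (LHS ≠ RHS)
B. LHS = cos(4) ≈ -0.6536, RHS = 2·cos(2) ≈ -0.8323 → fails here (LHS ≠ RHS)
C. LHS = 0, RHS = 0 → holds here (LHS = RHS)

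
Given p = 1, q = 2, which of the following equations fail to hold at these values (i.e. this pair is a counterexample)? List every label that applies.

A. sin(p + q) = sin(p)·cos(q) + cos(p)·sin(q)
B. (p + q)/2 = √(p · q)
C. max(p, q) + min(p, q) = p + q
B

Evaluating each claim at the given values:
A. LHS = sin(3) ≈ 0.1411, RHS = sin(1)·cos(2) + sin(2)·cos(1) ≈ 0.1411 → holds here (LHS = RHS)
B. LHS = 3/2, RHS = √(2) ≈ 1.414 → fails here (LHS ≠ RHS)
C. LHS = 3, RHS = 3 → holds here (LHS = RHS)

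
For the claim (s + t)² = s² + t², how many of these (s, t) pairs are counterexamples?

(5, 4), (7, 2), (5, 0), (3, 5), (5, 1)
4

Testing each pair:
(5, 4): LHS = 81, RHS = 41 → counterexample
(7, 2): LHS = 81, RHS = 53 → counterexample
(5, 0): LHS = 25, RHS = 25 → satisfies claim
(3, 5): LHS = 64, RHS = 34 → counterexample
(5, 1): LHS = 36, RHS = 26 → counterexample

That makes 4 counterexamples.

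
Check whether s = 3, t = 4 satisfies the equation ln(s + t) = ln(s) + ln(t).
Fails

Substituting s = 3, t = 4:

LHS = ln(3 + 4) = ln(7) ≈ 1.946
RHS = ln(3) + ln(4) ≈ 2.485

LHS ≠ RHS, so the equation does not hold at this point.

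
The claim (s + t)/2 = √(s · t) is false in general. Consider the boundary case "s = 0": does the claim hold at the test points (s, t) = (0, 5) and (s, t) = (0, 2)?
At (0, 5): LHS = 5/2 ≠ RHS = 0
At (0, 2): LHS = 1 ≠ RHS = 0

Answer: No, fails at both test points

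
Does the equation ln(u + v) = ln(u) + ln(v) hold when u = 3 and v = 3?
Fails

Substituting u = 3, v = 3:

LHS = ln(3 + 3) = ln(6) ≈ 1.792
RHS = ln(3) + ln(3) = 2·ln(3) ≈ 2.197

LHS ≠ RHS, so the equation does not hold at this point.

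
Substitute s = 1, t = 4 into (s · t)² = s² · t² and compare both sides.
LHS = (1 · 4)² = 16
RHS = 1² · 4² = 16

LHS = RHS: the two sides agree.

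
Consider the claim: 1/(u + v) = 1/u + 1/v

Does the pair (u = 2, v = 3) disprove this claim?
Substituting u = 2, v = 3:
LHS = 1/(2 + 3) = 1/5
RHS = 1/2 + 1/3 = 5/6

Since LHS ≠ RHS, this pair disproves the claim.

Answer: Yes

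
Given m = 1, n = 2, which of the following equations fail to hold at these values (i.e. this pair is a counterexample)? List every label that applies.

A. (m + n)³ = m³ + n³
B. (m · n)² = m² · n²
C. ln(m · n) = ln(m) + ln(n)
A

Evaluating each claim at the given values:
A. LHS = 27, RHS = 9 → fails here (LHS ≠ RHS)
B. LHS = 4, RHS = 4 → holds here (LHS = RHS)
C. LHS = ln(2) ≈ 0.6931, RHS = ln(2) ≈ 0.6931 → holds here (LHS = RHS)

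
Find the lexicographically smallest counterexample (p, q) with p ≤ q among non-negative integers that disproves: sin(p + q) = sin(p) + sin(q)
At (0, 1): both sides equal sin(1) ≈ 0.8415, so it holds there.
At (0, 5): both sides equal sin(5) ≈ -0.9589, so it holds there.

Substituting (1, 1) into the claim:
LHS = sin(1 + 1) = sin(2) ≈ 0.9093
RHS = sin(1) + sin(1) = 2·sin(1) ≈ 1.683

Since LHS ≠ RHS, this pair disproves the claim, and no lexicographically smaller pair (p ≤ q, non-negative integers) does.

For instance (1, 3) is also a counterexample (LHS = sin(4) ≈ -0.7568, RHS = sin(3) + sin(1) ≈ 0.9826), but it's lexicographically larger.

Answer: (p, q) = (1, 1)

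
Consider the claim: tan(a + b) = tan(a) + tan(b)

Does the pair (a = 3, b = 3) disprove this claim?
Yes

Substituting a = 3, b = 3:
LHS = tan(3 + 3) = tan(6) ≈ -0.291
RHS = tan(3) + tan(3) = 2·tan(3) ≈ -0.2851

Since LHS ≠ RHS, this pair disproves the claim.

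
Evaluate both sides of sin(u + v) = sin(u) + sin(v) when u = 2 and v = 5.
LHS = sin(2 + 5) = sin(7) ≈ 0.657
RHS = sin(2) + sin(5) ≈ -0.04963

LHS ≠ RHS (they differ by about 0.7066), so the equation does not hold here.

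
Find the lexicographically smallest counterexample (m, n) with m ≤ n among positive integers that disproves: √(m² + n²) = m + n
(m, n) = (1, 1)

Substituting (1, 1) into the claim:
LHS = √(1² + 1²) = √(2) ≈ 1.414
RHS = 1 + 1 = 2

Since LHS ≠ RHS, this pair disproves the claim, and no lexicographically smaller pair (m ≤ n, positive integers) does.

For instance (7, 8) is also a counterexample (LHS = √(113) ≈ 10.63, RHS = 15), but it's lexicographically larger.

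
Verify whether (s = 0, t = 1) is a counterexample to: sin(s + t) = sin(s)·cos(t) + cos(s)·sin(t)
Substituting s = 0, t = 1:
LHS = sin(0 + 1) = sin(1) ≈ 0.8415
RHS = sin(0)·cos(1) + cos(0)·sin(1) = sin(1) ≈ 0.8415

The sides agree, so this pair does not disprove the claim.

Answer: No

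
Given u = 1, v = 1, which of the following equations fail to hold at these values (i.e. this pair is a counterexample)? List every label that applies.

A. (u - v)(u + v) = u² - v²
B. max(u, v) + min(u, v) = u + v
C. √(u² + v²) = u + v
Evaluating each claim at the given values:
A. LHS = 0, RHS = 0 → holds here (LHS = RHS)
B. LHS = 2, RHS = 2 → holds here (LHS = RHS)
C. LHS = √(2) ≈ 1.414, RHS = 2 → fails here (LHS ≠ RHS)

Answer: C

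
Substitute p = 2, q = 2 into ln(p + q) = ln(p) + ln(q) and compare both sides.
LHS = ln(2 + 2) = ln(4) ≈ 1.386
RHS = ln(2) + ln(2) = 2·ln(2) ≈ 1.386

LHS = RHS: the two sides agree.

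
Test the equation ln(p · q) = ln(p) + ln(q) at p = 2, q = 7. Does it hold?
Holds

Substituting p = 2, q = 7:

LHS = ln(2 · 7) = ln(14) ≈ 2.639
RHS = ln(2) + ln(7) ≈ 2.639

LHS = RHS, so the equation holds at this point.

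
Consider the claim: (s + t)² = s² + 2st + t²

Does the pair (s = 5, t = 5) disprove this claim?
No

Substituting s = 5, t = 5:
LHS = (5 + 5)² = 100
RHS = 5² + 2·5·5 + 5² = 100

The sides agree, so this pair does not disprove the claim.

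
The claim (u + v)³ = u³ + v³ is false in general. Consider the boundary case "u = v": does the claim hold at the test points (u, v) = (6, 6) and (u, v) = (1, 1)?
No, fails at both test points

At (6, 6): LHS = 1728 ≠ RHS = 432
At (1, 1): LHS = 8 ≠ RHS = 2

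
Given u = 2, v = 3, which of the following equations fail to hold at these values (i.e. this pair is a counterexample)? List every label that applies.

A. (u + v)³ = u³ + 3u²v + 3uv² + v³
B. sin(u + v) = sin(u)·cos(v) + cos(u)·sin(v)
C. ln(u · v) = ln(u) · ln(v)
C

Evaluating each claim at the given values:
A. LHS = 125, RHS = 125 → holds here (LHS = RHS)
B. LHS = sin(5) ≈ -0.9589, RHS = sin(2)·cos(3) + sin(3)·cos(2) ≈ -0.9589 → holds here (LHS = RHS)
C. LHS = ln(6) ≈ 1.792, RHS = ln(2)·ln(3) ≈ 0.7615 → fails here (LHS ≠ RHS)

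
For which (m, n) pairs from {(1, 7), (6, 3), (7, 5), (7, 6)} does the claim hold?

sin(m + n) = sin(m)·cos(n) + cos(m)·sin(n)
All pairs

Testing each pair:
(1, 7): LHS = sin(8) ≈ 0.9894, RHS = sin(7)·cos(1) + sin(1)·cos(7) ≈ 0.9894 → holds
(6, 3): LHS = sin(9) ≈ 0.4121, RHS = sin(3)·cos(6) + sin(6)·cos(3) ≈ 0.4121 → holds
(7, 5): LHS = sin(12) ≈ -0.5366, RHS = sin(5)·cos(7) + sin(7)·cos(5) ≈ -0.5366 → holds
(7, 6): LHS = sin(13) ≈ 0.4202, RHS = sin(6)·cos(7) + sin(7)·cos(6) ≈ 0.4202 → holds

Every pair satisfies the claim.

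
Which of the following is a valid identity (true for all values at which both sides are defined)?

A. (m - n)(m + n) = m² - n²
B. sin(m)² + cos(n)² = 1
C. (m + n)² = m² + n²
A: holds — e.g. at (2, 3), both sides equal -5.
B: fails at (1, 2) — LHS = cos(2)² + sin(1)² ≈ 0.8813, RHS = 1.
C: fails at (2, 4) — LHS = 36, RHS = 20.

Answer: A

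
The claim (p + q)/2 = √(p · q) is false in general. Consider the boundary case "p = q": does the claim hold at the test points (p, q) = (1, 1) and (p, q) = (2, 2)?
At (1, 1): LHS = 1, RHS = 1 → equal
At (2, 2): LHS = 2, RHS = 2 → equal

So the claim does hold at both of these boundary points, even though it is not an identity.

Answer: Yes, holds at both test points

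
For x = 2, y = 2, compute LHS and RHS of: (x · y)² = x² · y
LHS = (2 · 2)² = 16
RHS = 2² · 2 = 8

LHS ≠ RHS, so the equation does not hold here.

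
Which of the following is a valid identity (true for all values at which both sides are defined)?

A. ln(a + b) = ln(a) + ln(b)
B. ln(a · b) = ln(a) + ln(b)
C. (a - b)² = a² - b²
A: fails at (5, 5) — LHS = ln(10) ≈ 2.303, RHS = 2·ln(5) ≈ 3.219.
B: holds — e.g. at (2, 3), both sides equal ln(6) ≈ 1.792.
C: fails at (1, 2) — LHS = 1, RHS = -3.

Answer: B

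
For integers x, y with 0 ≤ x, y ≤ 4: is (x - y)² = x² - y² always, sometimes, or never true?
It holds at (x, y) = (0, 0) (both sides equal 0), but fails at (x, y) = (0, 3) (LHS = 9, RHS = -9).

Answer: Sometimes true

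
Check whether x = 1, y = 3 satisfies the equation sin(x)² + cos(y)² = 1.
Substituting x = 1, y = 3:

LHS = sin(1)² + cos(3)² ≈ 1.688
RHS = 1

LHS ≠ RHS, so the equation does not hold at this point.

Answer: Fails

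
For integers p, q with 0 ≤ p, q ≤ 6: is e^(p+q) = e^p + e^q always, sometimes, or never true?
Never true

The claim fails for every pair in the range. For instance at (p, q) = (5, 2): LHS = e^7 ≈ 1097, RHS = e^2 + e^5 ≈ 155.8.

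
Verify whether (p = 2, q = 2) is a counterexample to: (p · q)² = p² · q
Substituting p = 2, q = 2:
LHS = (2 · 2)² = 16
RHS = 2² · 2 = 8

Since LHS ≠ RHS, this pair disproves the claim.

Answer: Yes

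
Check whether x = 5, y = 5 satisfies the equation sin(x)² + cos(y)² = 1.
Substituting x = 5, y = 5:

LHS = sin(5)² + cos(5)² = 1
RHS = 1

LHS = RHS, so the equation holds at this point.

Answer: Holds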